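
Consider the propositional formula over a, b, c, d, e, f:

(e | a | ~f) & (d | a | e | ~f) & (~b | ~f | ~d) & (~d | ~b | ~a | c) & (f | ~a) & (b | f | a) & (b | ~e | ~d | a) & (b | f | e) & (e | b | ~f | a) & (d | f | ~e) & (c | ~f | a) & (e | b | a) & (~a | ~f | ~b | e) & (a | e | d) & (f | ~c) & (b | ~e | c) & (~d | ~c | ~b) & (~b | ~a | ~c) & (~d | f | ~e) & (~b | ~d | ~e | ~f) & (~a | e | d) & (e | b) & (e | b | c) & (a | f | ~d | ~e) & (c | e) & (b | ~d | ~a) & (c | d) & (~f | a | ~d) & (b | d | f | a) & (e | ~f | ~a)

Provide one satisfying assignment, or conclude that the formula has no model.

Branch on f: set f = 1.
Branch on e: set e = 1.
Branch on b: set b = 0.
The clause (c) is unit, so c = 1.
Branch on d: set d = 0.
All clauses hold; a can take either value.

a=0,  b=0,  c=1,  d=0,  e=1,  f=1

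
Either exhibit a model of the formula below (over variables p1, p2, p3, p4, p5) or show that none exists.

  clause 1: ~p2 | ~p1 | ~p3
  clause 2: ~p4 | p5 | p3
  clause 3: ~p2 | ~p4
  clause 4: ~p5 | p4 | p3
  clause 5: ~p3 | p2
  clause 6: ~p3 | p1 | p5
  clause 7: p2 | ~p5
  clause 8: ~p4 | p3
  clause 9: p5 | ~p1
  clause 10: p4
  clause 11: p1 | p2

Unit clause (p4) forces p4 = 1.
Unit clause (~p2) forces p2 = 0.
Unit clause (~p3) forces p3 = 0.
Now (p3) is unsatisfied and unit — conflict.

UNSATISFIABLE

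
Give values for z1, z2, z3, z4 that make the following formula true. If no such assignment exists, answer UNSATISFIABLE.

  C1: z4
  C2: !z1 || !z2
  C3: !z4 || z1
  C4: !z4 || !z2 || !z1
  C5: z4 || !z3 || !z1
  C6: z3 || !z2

z1=true,  z2=false,  z3=true,  z4=true

(z4) alone gives z4 = true.
(z1) alone gives z1 = true.
(!z2) alone gives z2 = false.
Every clause is now satisfied; z3 is unconstrained.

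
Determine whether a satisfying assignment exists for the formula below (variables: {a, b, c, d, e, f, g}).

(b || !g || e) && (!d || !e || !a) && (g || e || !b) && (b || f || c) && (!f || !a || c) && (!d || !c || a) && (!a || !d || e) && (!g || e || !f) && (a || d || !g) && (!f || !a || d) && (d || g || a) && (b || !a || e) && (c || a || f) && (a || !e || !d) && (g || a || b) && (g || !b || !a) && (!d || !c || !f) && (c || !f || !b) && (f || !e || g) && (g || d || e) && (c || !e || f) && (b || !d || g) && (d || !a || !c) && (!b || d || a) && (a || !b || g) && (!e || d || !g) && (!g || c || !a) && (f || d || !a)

Unsatisfiable

Branch on b: set b = true.
Branch on g: set g = true.
Branch on e: set e = true.
(d) alone gives d = true.
(!a) alone gives a = false.
Now (a) is unsatisfied and unit — conflict.
Undo e and try e = false.
(!f) alone gives f = false.
Branch on a: set a = false.
(d) alone gives d = true.
(!c) alone gives c = false.
Now (c) is unsatisfied and unit — conflict.
Undo a and try a = true.
(!d) alone gives d = false.
Now (d) is unsatisfied and unit — conflict.
Both values of a lead to a conflict.
Both values of e lead to a conflict.
Undo g and try g = false.
(e) alone gives e = true.
(!a) alone gives a = false.
Now (a) is unsatisfied and unit — conflict.
Both values of g lead to a conflict.
Undo b and try b = false.
Branch on g: set g = false.
(a) alone gives a = true.
(e) alone gives e = true.
(!d) alone gives d = false.
(!f) alone gives f = false.
Now (f) is unsatisfied and unit — conflict.
Undo g and try g = true.
(e) alone gives e = true.
(d) alone gives d = true.
(!a) alone gives a = false.
Now (a) is unsatisfied and unit — conflict.
Both values of g lead to a conflict.
Both values of b lead to a conflict.
No assignment satisfies every clause.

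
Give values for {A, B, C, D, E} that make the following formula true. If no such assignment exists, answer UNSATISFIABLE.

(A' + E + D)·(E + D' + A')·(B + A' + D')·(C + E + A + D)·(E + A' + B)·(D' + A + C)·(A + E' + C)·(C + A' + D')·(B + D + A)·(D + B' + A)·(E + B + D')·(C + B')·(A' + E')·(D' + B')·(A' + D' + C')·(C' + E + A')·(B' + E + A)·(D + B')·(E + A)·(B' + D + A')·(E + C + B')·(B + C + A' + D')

Branch on C: set C = 1.
Branch on A: set A = 0.
Unit clause (E) forces E = 1.
Branch on B: set B = 0.
Unit clause (D) forces D = 1.
All clauses are satisfied.

A ↦ 0,  B ↦ 0,  C ↦ 1,  D ↦ 1,  E ↦ 1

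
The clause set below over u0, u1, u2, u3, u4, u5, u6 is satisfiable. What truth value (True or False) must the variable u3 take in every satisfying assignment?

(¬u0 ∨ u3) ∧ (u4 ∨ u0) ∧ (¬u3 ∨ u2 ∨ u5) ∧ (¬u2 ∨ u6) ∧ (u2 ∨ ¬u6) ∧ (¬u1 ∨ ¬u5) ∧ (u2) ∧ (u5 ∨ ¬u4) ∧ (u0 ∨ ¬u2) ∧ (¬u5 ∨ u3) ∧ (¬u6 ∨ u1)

Suppose u3 = False.
Unit clause (¬u0) forces u0 = False.
Unit clause (u4) forces u4 = True.
Unit clause (u2) forces u2 = True.
That conflicts with the unit clause (¬u2).
So every satisfying assignment has u3 = True.

True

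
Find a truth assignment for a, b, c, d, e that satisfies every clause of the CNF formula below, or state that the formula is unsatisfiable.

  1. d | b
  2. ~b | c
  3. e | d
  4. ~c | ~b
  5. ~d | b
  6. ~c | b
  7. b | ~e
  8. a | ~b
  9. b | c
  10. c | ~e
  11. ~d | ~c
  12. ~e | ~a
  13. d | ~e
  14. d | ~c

UNSATISFIABLE

Try d = 1.
Unit clause (b) forces b = 1.
Unit clause (c) forces c = 1.
Now (~c) is unsatisfied and unit — conflict.
So d must be the other value — set d = 0.
Unit clause (b) forces b = 1.
Unit clause (c) forces c = 1.
Now (~c) is unsatisfied and unit — conflict.
Either choice for d ends in contradiction.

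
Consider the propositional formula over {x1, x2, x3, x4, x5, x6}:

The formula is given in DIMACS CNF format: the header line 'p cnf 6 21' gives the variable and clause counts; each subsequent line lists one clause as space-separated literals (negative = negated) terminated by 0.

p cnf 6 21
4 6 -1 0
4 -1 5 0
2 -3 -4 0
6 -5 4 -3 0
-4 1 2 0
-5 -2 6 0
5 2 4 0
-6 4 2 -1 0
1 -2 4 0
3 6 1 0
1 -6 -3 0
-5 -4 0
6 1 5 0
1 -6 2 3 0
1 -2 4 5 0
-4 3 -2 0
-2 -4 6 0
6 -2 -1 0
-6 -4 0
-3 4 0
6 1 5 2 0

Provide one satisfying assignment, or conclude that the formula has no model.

Suppose x5 = False.
Suppose x4 = True.
The clause (¬x6) is unit, so x6 = False.
The clause (x1) is unit, so x1 = True.
The clause (¬x2) is unit, so x2 = False.
The clause (¬x3) is unit, so x3 = False.
All clauses are satisfied.

x1 ↦ True, x2 ↦ False, x3 ↦ False, x4 ↦ True, x5 ↦ False, x6 ↦ False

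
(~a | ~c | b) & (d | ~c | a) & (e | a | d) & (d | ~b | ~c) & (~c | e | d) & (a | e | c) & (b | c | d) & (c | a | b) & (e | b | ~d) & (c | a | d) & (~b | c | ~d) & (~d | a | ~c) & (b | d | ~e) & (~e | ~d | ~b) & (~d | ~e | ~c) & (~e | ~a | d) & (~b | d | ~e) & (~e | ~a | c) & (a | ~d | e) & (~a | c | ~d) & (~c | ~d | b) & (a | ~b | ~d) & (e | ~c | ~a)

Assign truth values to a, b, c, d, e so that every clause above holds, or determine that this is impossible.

Suppose a = 1.
Suppose c = 0.
From the singleton clause (~e), e = 0.
From the singleton clause (~d), d = 0.
From the singleton clause (b), b = 1.
This assignment satisfies each clause.

a ↦ 1,  b ↦ 1,  c ↦ 0,  d ↦ 0,  e ↦ 0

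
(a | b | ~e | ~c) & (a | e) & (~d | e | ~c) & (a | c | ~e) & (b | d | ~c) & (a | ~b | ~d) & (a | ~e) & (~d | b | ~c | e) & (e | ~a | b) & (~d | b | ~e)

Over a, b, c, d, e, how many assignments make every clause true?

There are 2^5 = 32 truth assignments over (a, b, c, d, e).
Split on d. With d = 1, the clauses containing d are satisfied and ~d drops from the rest; 3 of the 2^4 = 16 assignments to the other variables satisfy what remains.
With d = 0, by the same count on the reduced clause set, 5 assignments work.
(One model: a=T, b=F, c=F, d=F, e=T.)
Total: 3 + 5 = 8.

8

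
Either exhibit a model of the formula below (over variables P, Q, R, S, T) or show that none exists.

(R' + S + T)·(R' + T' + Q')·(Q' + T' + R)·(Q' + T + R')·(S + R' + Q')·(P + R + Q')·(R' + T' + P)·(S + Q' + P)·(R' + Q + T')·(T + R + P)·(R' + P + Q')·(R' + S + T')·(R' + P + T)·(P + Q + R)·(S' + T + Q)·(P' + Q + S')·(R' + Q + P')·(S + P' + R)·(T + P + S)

Branch on R: set R = 0.
Branch on Q: set Q = 1.
Unit clause (T') forces T = 0.
Unit clause (P) forces P = 1.
Unit clause (S) forces S = 1.
All clauses are satisfied.

P=1, Q=1, R=0, S=1, T=0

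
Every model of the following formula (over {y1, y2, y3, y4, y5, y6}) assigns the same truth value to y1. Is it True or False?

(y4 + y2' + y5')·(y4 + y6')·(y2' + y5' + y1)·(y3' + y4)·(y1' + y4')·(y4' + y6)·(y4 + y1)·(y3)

Suppose y1 = 1.
From the singleton clause (y4'), y4 = 0.
From the singleton clause (y6'), y6 = 0.
From the singleton clause (y3'), y3 = 0.
But (y3) is also a unit clause — contradiction.
So every satisfying assignment has y1 = False.

False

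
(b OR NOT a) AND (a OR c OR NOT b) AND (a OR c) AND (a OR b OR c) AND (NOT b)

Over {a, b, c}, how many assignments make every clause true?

There are 2^3 = 8 truth assignments over (a, b, c).
Check each against the 5 clauses (columns in the order a, b, c):
  F F F  ✗ fails (a OR c)
  F F T  ✓ satisfies all
  F T F  ✗ fails (a OR c OR NOT b)
  F T T  ✗ fails (NOT b)
  T F F  ✗ fails (b OR NOT a)
  T F T  ✗ fails (b OR NOT a)
  T T F  ✗ fails (NOT b)
  T T T  ✗ fails (NOT b)
1 of the 8 rows is a model.

1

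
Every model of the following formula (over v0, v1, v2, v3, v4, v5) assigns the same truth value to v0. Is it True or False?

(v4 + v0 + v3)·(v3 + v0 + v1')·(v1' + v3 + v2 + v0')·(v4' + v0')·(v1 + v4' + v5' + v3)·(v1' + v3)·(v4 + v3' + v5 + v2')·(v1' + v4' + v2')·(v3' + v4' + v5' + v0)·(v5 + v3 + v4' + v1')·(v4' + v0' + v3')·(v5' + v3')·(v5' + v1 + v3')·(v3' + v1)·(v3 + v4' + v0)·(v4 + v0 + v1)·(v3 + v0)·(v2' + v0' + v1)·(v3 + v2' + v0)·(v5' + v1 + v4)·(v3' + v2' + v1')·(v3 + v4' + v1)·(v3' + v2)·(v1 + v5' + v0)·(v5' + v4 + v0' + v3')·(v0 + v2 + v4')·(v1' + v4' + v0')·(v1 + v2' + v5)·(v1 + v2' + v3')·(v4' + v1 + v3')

Suppose v0 = 0.
The clause (v3) is unit, so v3 = 1.
The clause (v5') is unit, so v5 = 0.
The clause (v1) is unit, so v1 = 1.
The clause (v2') is unit, so v2 = 0.
But (v2) is also a unit clause — contradiction.
So every satisfying assignment has v0 = True.

True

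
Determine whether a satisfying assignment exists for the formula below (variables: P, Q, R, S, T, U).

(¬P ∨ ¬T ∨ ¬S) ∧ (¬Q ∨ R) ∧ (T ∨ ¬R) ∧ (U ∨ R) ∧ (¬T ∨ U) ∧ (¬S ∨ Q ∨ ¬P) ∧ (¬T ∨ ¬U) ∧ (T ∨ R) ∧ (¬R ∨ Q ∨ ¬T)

Branch on Q: set Q = False.
Branch on T: set T = True.
Unit clause (U) forces U = True.
Now (¬U) is unsatisfied and unit — conflict.
So T must be the other value — set T = False.
Unit clause (¬R) forces R = False.
Now (R) is unsatisfied and unit — conflict.
Neither T = True nor T = False works.
So Q must be the other value — set Q = True.
Unit clause (R) forces R = True.
Unit clause (T) forces T = True.
Unit clause (U) forces U = True.
Now (¬U) is unsatisfied and unit — conflict.
Neither Q = True nor Q = False works.
No assignment satisfies every clause.

No, unsatisfiable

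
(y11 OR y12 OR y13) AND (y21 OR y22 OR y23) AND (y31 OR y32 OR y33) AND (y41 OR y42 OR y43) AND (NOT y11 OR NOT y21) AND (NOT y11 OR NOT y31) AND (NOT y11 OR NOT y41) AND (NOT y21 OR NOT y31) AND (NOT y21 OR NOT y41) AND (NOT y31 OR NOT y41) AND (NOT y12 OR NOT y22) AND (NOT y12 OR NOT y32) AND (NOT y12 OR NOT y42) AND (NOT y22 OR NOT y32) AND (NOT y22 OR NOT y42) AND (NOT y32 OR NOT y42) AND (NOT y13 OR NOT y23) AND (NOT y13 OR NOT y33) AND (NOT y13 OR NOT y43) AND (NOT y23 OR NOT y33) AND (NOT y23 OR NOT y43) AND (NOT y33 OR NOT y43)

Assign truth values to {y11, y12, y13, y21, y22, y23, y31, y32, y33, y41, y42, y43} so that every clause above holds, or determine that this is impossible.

Case y11 = false:
Case y12 = true:
The clause (NOT y22) is unit, so y22 = false.
The clause (NOT y32) is unit, so y32 = false.
The clause (NOT y42) is unit, so y42 = false.
Case y21 = true:
The clause (NOT y31) is unit, so y31 = false.
The clause (y33) is unit, so y33 = true.
The clause (NOT y41) is unit, so y41 = false.
The clause (y43) is unit, so y43 = true.
That conflicts with the unit clause (NOT y43).
Undo y21 and try y21 = false.
The clause (y23) is unit, so y23 = true.
The clause (NOT y13) is unit, so y13 = false.
The clause (NOT y33) is unit, so y33 = false.
The clause (y31) is unit, so y31 = true.
The clause (NOT y41) is unit, so y41 = false.
The clause (y43) is unit, so y43 = true.
That conflicts with the unit clause (NOT y43).
Both values of y21 lead to a conflict.
Undo y12 and try y12 = false.
The clause (y13) is unit, so y13 = true.
The clause (NOT y23) is unit, so y23 = false.
The clause (NOT y33) is unit, so y33 = false.
The clause (NOT y43) is unit, so y43 = false.
Case y21 = true:
The clause (NOT y31) is unit, so y31 = false.
The clause (y32) is unit, so y32 = true.
The clause (NOT y41) is unit, so y41 = false.
The clause (y42) is unit, so y42 = true.
That conflicts with the unit clause (NOT y42).
Undo y21 and try y21 = false.
The clause (y22) is unit, so y22 = true.
The clause (NOT y32) is unit, so y32 = false.
The clause (y31) is unit, so y31 = true.
The clause (NOT y41) is unit, so y41 = false.
The clause (y42) is unit, so y42 = true.
That conflicts with the unit clause (NOT y42).
Both values of y21 lead to a conflict.
Both values of y12 lead to a conflict.
Undo y11 and try y11 = true.
The clause (NOT y21) is unit, so y21 = false.
The clause (NOT y31) is unit, so y31 = false.
The clause (NOT y41) is unit, so y41 = false.
Case y22 = true:
The clause (NOT y12) is unit, so y12 = false.
The clause (NOT y32) is unit, so y32 = false.
The clause (y33) is unit, so y33 = true.
The clause (NOT y42) is unit, so y42 = false.
The clause (y43) is unit, so y43 = true.
That conflicts with the unit clause (NOT y43).
Undo y22 and try y22 = false.
The clause (y23) is unit, so y23 = true.
The clause (NOT y13) is unit, so y13 = false.
The clause (NOT y33) is unit, so y33 = false.
The clause (y32) is unit, so y32 = true.
The clause (NOT y12) is unit, so y12 = false.
The clause (NOT y42) is unit, so y42 = false.
The clause (y43) is unit, so y43 = true.
That conflicts with the unit clause (NOT y43).
Both values of y22 lead to a conflict.
Both values of y11 lead to a conflict.

UNSATISFIABLE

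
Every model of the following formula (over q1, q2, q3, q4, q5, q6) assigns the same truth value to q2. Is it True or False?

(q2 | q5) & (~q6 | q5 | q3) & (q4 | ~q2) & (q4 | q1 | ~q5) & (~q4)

Suppose q2 = 1.
The clause (q4) is unit, so q4 = 1.
Now (~q4) is unsatisfied and unit — conflict.
So every satisfying assignment has q2 = False.

False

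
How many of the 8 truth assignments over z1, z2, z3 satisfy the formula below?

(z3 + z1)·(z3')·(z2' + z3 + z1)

There are 2^3 = 8 truth assignments over (z1, z2, z3).
Check each against the 3 clauses (columns in the order z1, z2, z3):
  F F F  ✗ fails (z3 + z1)
  F F T  ✗ fails (z3')
  F T F  ✗ fails (z3 + z1)
  F T T  ✗ fails (z3')
  T F F  ✓ satisfies all
  T F T  ✗ fails (z3')
  T T F  ✓ satisfies all
  T T T  ✗ fails (z3')
2 of the 8 rows are models.

2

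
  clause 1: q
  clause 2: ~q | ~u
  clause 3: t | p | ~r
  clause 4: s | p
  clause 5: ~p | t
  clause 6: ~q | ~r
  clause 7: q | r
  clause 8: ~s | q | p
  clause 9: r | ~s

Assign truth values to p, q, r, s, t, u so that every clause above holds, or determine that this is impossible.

(q) alone gives q = 1.
(~u) alone gives u = 0.
(~r) alone gives r = 0.
(~s) alone gives s = 0.
(p) alone gives p = 1.
(t) alone gives t = 1.
Every clause now holds.

p ↦ 1; q ↦ 1; r ↦ 0; s ↦ 0; t ↦ 1; u ↦ 0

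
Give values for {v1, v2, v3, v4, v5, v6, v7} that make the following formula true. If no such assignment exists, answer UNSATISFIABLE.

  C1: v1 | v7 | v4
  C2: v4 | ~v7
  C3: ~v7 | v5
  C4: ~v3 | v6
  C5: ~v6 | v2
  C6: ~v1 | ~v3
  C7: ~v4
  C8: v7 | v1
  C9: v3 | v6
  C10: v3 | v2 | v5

(~v4) alone gives v4 = 0.
(~v7) alone gives v7 = 0.
(v1) alone gives v1 = 1.
(~v3) alone gives v3 = 0.
(v6) alone gives v6 = 1.
(v2) alone gives v2 = 1.
Every clause is now satisfied; v5 is unconstrained.

v1=1; v2=1; v3=0; v4=0; v5=0; v6=1; v7=0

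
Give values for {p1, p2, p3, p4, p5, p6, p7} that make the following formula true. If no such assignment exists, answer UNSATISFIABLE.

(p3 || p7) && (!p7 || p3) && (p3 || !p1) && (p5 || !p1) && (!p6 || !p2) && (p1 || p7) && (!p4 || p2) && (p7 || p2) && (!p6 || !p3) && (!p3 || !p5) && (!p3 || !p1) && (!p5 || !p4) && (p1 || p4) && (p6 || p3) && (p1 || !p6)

Try p3 = true.
Unit clause (!p6) forces p6 = false.
Unit clause (!p5) forces p5 = false.
Unit clause (!p1) forces p1 = false.
Unit clause (p7) forces p7 = true.
Unit clause (p4) forces p4 = true.
Unit clause (p2) forces p2 = true.
All clauses are satisfied.

p1: false; p2: true; p3: true; p4: true; p5: false; p6: false; p7: true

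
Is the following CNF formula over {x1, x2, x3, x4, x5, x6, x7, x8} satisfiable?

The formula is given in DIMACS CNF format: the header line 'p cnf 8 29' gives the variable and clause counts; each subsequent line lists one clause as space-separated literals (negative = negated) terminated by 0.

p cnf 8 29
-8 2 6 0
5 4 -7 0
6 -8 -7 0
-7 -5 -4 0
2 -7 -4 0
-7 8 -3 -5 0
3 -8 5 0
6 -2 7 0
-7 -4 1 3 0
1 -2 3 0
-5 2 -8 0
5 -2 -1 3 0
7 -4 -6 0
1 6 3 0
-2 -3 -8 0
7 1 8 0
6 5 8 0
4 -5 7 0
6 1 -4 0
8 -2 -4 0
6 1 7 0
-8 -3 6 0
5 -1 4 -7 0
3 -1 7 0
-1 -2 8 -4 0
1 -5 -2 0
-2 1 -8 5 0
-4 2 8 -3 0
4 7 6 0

Suppose x8 = True.
Suppose x2 = False.
From the singleton clause (x6), x6 = True.
From the singleton clause (¬x5), x5 = False.
From the singleton clause (x3), x3 = True.
Suppose x4 = False.
From the singleton clause (¬x7), x7 = False.
All clauses hold; x1 can take either value.
A satisfying assignment: x1: False, x2: False, x3: True, x4: False, x5: False, x6: True, x7: False, x8: True.

Satisfiable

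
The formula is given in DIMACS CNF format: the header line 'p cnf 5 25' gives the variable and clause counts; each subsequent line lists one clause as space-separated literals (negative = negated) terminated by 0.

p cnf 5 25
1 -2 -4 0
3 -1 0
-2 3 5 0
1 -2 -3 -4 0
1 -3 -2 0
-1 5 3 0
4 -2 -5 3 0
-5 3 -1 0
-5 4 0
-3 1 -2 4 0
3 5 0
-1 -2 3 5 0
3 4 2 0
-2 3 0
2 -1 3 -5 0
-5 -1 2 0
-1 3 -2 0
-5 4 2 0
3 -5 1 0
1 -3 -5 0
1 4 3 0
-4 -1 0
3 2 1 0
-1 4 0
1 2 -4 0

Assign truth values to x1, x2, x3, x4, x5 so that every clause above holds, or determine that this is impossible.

Case x3 = True:
Case x1 = False:
The clause (¬x2) is unit, so x2 = False.
The clause (¬x5) is unit, so x5 = False.
The clause (¬x4) is unit, so x4 = False.
This assignment satisfies each clause.

x1 ↦ False; x2 ↦ False; x3 ↦ True; x4 ↦ False; x5 ↦ False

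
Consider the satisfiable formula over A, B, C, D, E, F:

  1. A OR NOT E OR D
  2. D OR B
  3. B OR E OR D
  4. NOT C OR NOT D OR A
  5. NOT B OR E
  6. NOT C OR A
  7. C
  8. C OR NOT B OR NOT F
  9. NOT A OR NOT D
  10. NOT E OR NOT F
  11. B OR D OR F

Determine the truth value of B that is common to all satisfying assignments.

True

Suppose B = false.
(D) alone gives D = true.
(C) alone gives C = true.
(A) alone gives A = true.
Now (NOT A) is unsatisfied and unit — conflict.
So every satisfying assignment has B = True.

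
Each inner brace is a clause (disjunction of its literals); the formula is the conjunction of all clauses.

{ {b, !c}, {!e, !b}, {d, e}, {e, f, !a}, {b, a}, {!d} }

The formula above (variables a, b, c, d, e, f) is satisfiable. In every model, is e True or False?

Suppose e = false.
(d) alone gives d = true.
That conflicts with the unit clause (!d).
So every satisfying assignment has e = True.

True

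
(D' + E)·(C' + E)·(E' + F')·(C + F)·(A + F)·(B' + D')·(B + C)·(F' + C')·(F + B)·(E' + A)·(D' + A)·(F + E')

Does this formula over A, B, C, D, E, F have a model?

Yes, satisfiable

Suppose D = 0.
Suppose C = 0.
From the singleton clause (F), F = 1.
From the singleton clause (E'), E = 0.
From the singleton clause (B), B = 1.
All clauses hold; A can take either value.
A satisfying assignment: A: 1,  B: 1,  C: 0,  D: 0,  E: 0,  F: 1.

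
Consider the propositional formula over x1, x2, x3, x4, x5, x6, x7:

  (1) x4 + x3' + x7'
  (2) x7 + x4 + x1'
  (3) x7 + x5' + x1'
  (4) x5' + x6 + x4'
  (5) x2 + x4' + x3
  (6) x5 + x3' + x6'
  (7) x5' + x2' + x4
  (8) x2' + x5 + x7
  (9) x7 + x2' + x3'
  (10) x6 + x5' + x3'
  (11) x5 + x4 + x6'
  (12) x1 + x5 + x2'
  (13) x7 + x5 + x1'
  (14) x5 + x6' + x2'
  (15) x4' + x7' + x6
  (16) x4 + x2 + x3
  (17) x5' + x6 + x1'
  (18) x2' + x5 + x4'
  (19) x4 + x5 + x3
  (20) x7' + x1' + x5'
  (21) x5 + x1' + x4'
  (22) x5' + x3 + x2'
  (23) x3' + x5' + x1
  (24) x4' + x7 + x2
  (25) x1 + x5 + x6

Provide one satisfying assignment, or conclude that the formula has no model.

Suppose x4 = 1.
Suppose x5 = 0.
Unit clause (x2') forces x2 = 0.
Unit clause (x3) forces x3 = 1.
Unit clause (x6') forces x6 = 0.
Unit clause (x7') forces x7 = 0.
But (x7) is also a unit clause — contradiction.
So x5 must be the other value — set x5 = 1.
Unit clause (x6) forces x6 = 1.
Suppose x7 = 1.
Unit clause (x1') forces x1 = 0.
Unit clause (x3') forces x3 = 0.
Unit clause (x2) forces x2 = 1.
But (x2') is also a unit clause — contradiction.
So x7 must be the other value — set x7 = 0.
Unit clause (x1') forces x1 = 0.
Unit clause (x3') forces x3 = 0.
Unit clause (x2) forces x2 = 1.
But (x2') is also a unit clause — contradiction.
Neither x7 = 1 nor x7 = 0 works.
Neither x5 = 1 nor x5 = 0 works.
So x4 must be the other value — set x4 = 0.
Suppose x3 = 0.
Unit clause (x2) forces x2 = 1.
Unit clause (x5') forces x5 = 0.
But (x5) is also a unit clause — contradiction.
So x3 must be the other value — set x3 = 1.
Unit clause (x7') forces x7 = 0.
Unit clause (x1') forces x1 = 0.
Unit clause (x2') forces x2 = 0.
Unit clause (x5') forces x5 = 0.
Unit clause (x6') forces x6 = 0.
But (x6) is also a unit clause — contradiction.
Neither x3 = 1 nor x3 = 0 works.
Neither x4 = 1 nor x4 = 0 works.

UNSATISFIABLE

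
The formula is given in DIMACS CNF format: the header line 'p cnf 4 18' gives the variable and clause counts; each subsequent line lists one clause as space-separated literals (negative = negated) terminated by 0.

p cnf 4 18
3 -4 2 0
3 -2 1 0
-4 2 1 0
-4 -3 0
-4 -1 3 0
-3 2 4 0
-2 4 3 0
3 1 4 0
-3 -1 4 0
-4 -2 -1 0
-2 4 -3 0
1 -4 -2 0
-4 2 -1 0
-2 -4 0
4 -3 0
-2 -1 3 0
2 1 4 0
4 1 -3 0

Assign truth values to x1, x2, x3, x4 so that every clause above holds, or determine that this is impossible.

Branch on x4: set x4 = False.
(¬x3) alone gives x3 = False.
(¬x2) alone gives x2 = False.
(x1) alone gives x1 = True.
All clauses are satisfied.

x1=True,  x2=False,  x3=False,  x4=False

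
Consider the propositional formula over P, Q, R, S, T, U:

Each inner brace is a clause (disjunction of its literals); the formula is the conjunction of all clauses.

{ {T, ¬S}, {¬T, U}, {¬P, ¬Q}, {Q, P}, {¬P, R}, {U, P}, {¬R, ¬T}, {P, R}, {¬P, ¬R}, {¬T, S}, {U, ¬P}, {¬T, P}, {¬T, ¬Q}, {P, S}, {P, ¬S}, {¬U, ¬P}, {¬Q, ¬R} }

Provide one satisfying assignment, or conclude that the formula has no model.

UNSATISFIABLE

Suppose T = True.
The clause (U) is unit, so U = True.
The clause (¬R) is unit, so R = False.
The clause (¬P) is unit, so P = False.
But (P) is also a unit clause — contradiction.
Backtrack on T: now try T = False.
The clause (¬S) is unit, so S = False.
The clause (P) is unit, so P = True.
The clause (¬Q) is unit, so Q = False.
The clause (R) is unit, so R = True.
But (¬R) is also a unit clause — contradiction.
Either choice for T ends in contradiction.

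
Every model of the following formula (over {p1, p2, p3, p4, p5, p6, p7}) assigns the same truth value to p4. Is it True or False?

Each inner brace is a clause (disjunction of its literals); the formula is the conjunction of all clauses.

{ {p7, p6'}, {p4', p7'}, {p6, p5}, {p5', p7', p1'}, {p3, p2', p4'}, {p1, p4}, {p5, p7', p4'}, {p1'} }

True

Suppose p4 = 0.
The clause (p1) is unit, so p1 = 1.
But (p1') is also a unit clause — contradiction.
So every satisfying assignment has p4 = True.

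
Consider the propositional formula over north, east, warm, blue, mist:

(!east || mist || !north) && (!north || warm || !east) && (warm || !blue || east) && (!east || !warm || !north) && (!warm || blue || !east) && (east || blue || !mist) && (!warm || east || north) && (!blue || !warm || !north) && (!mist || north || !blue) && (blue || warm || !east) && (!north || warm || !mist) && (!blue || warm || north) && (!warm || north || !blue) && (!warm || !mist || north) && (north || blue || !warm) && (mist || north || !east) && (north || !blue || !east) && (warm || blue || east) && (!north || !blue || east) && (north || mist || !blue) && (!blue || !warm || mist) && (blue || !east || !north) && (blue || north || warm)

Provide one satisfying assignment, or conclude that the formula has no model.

Branch on east: set east = false.
Branch on warm: set warm = true.
Unit clause (north) forces north = true.
Unit clause (!blue) forces blue = false.
Unit clause (!mist) forces mist = false.
This assignment satisfies each clause.

north ↦ true,  east ↦ false,  warm ↦ true,  blue ↦ false,  mist ↦ false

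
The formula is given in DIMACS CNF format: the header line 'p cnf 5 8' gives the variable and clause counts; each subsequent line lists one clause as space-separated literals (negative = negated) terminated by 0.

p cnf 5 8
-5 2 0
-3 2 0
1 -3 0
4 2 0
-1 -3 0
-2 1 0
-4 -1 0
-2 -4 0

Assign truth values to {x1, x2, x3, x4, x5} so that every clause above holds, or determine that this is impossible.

x1: True; x2: True; x3: False; x4: False; x5: True

Suppose x5 = True.
(x2) alone gives x2 = True.
(x1) alone gives x1 = True.
(¬x3) alone gives x3 = False.
(¬x4) alone gives x4 = False.
Every clause now holds.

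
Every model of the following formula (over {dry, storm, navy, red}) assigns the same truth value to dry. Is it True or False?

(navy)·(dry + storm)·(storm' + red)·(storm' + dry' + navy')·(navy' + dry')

False

Suppose dry = 1.
(navy) alone gives navy = 1.
Now (navy') is unsatisfied and unit — conflict.
So every satisfying assignment has dry = False.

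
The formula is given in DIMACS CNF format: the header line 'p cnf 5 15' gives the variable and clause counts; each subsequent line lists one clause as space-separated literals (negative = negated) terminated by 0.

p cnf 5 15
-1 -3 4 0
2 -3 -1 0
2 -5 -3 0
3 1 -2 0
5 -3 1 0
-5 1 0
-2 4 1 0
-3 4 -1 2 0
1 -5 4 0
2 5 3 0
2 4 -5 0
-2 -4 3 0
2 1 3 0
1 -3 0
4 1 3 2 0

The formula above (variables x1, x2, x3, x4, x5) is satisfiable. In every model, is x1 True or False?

Suppose x1 = False.
(¬x5) alone gives x5 = False.
(¬x3) alone gives x3 = False.
(¬x2) alone gives x2 = False.
Now (x2) is unsatisfied and unit — conflict.
So every satisfying assignment has x1 = True.

True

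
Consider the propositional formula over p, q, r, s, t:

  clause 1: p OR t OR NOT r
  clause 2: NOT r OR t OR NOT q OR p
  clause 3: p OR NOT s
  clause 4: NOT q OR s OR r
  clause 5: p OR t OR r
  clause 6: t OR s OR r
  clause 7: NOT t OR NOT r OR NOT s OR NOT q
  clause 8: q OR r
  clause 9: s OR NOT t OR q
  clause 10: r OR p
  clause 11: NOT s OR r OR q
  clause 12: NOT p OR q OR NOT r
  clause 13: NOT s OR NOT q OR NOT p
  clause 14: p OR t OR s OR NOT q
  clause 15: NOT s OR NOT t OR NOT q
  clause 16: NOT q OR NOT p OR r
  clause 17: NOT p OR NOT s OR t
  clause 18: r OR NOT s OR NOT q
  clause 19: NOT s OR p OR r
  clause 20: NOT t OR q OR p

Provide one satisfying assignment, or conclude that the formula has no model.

p: false,  q: true,  r: true,  s: false,  t: true

Try p = false.
From the singleton clause (NOT s), s = false.
From the singleton clause (r), r = true.
From the singleton clause (t), t = true.
From the singleton clause (q), q = true.
This assignment satisfies each clause.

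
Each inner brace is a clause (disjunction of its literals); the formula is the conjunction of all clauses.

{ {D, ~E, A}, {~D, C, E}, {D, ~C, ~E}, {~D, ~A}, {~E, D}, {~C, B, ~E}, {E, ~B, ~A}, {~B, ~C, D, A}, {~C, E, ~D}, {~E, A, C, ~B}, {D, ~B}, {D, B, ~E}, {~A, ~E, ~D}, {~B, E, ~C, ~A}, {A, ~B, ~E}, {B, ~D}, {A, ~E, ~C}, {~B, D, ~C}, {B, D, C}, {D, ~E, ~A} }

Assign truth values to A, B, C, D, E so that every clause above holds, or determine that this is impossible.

Suppose D = 0.
(~E) alone gives E = 0.
(~B) alone gives B = 0.
(C) alone gives C = 1.
Every clause is now satisfied; A is unconstrained.

A: 1,  B: 0,  C: 1,  D: 0,  E: 0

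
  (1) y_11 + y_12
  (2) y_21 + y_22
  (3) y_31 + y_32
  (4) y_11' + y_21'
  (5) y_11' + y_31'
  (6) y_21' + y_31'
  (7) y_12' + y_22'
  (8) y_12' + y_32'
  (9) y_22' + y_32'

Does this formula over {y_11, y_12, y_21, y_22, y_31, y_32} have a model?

Unsatisfiable

Case y_11 = 1:
(y_21') alone gives y_21 = 0.
(y_22) alone gives y_22 = 1.
(y_31') alone gives y_31 = 0.
(y_32) alone gives y_32 = 1.
That conflicts with the unit clause (y_32').
That branch fails; take y_11 = 0 instead.
(y_12) alone gives y_12 = 1.
(y_22') alone gives y_22 = 0.
(y_21) alone gives y_21 = 1.
(y_31') alone gives y_31 = 0.
(y_32) alone gives y_32 = 1.
That conflicts with the unit clause (y_32').
Either choice for y_11 ends in contradiction.
No assignment satisfies every clause.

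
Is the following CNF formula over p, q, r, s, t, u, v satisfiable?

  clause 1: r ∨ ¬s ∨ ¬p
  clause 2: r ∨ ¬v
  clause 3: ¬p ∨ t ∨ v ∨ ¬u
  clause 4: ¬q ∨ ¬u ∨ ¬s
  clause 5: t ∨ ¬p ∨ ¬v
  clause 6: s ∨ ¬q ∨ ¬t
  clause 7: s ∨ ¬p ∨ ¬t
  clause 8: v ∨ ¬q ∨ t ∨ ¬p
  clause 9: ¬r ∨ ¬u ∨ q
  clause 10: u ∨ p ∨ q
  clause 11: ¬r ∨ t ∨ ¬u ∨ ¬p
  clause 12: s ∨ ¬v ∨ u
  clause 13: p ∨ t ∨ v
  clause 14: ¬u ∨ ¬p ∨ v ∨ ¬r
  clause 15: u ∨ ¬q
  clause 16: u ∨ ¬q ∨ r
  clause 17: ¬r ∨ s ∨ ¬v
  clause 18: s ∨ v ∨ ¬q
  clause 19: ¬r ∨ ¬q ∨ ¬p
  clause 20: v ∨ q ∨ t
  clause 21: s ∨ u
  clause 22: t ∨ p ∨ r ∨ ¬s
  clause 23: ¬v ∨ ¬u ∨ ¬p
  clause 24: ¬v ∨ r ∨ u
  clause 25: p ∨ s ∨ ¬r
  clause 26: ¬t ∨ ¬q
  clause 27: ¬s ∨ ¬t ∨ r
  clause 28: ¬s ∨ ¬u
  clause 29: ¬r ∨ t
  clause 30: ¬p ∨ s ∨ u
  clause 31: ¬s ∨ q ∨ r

Case r = True:
Unit clause (t) forces t = True.
Unit clause (¬q) forces q = False.
Unit clause (¬u) forces u = False.
Unit clause (p) forces p = True.
Unit clause (s) forces s = True.
All clauses hold; v can take either value.
A satisfying assignment: p: True,  q: False,  r: True,  s: True,  t: True,  u: False,  v: False.

Yes, satisfiable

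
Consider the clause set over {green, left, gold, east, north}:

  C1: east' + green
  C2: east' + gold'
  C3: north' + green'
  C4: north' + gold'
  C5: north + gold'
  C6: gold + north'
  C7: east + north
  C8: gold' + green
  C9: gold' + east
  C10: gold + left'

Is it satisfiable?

Try east = 1.
From the singleton clause (green), green = 1.
From the singleton clause (gold'), gold = 0.
From the singleton clause (north'), north = 0.
From the singleton clause (left'), left = 0.
Every clause now holds.
A satisfying assignment: green=1; left=0; gold=0; east=1; north=0.

Yes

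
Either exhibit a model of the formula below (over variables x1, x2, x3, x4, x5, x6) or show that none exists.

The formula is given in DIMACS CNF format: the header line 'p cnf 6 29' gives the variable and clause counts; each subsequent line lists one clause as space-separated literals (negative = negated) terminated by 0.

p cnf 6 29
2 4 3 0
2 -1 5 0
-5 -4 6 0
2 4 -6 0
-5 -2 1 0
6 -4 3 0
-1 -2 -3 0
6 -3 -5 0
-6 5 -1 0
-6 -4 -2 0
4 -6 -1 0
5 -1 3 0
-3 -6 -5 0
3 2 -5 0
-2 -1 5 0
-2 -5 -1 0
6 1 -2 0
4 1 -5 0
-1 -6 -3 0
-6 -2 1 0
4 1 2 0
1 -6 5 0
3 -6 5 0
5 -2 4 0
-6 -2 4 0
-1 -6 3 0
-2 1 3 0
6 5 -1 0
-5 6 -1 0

x1: False,  x2: False,  x3: True,  x4: True,  x5: False,  x6: False

Case x2 = False:
Case x4 = True:
Case x1 = False:
Case x5 = False:
(¬x6) alone gives x6 = False.
(x3) alone gives x3 = True.
This assignment satisfies each clause.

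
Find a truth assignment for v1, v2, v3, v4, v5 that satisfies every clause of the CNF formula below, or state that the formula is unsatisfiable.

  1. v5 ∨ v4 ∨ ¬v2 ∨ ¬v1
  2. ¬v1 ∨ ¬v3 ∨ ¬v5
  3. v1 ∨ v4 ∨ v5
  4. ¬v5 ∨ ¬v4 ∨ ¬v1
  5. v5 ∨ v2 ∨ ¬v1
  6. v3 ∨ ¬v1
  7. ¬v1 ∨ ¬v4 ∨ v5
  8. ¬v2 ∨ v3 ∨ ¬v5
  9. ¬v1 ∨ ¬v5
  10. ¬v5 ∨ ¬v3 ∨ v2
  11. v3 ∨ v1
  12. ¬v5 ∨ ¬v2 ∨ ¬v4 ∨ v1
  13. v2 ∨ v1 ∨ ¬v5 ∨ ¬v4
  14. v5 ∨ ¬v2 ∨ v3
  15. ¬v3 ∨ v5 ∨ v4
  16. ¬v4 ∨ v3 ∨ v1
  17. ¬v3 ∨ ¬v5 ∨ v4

Case v3 = True:
Case v1 = False:
Case v4 = True:
Case v5 = False:
All clauses hold; v2 can take either value.

v1: False,  v2: True,  v3: True,  v4: True,  v5: False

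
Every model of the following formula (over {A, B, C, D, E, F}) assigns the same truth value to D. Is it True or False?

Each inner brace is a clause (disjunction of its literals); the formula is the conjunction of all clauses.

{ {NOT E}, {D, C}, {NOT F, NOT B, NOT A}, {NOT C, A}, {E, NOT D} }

Suppose D = true.
From the singleton clause (NOT E), E = false.
But (E) is also a unit clause — contradiction.
So every satisfying assignment has D = False.

False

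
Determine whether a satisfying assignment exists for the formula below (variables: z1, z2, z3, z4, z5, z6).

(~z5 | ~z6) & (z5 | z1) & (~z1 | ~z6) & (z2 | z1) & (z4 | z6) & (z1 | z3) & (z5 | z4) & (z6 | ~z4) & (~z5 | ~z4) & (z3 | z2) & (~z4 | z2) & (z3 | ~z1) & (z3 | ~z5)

Suppose z5 = 0.
Unit clause (z1) forces z1 = 1.
Unit clause (~z6) forces z6 = 0.
Unit clause (z4) forces z4 = 1.
Now (~z4) is unsatisfied and unit — conflict.
Backtrack on z5: now try z5 = 1.
Unit clause (~z6) forces z6 = 0.
Unit clause (z4) forces z4 = 1.
Now (~z4) is unsatisfied and unit — conflict.
Neither z5 = 1 nor z5 = 0 works.
No assignment satisfies every clause.

No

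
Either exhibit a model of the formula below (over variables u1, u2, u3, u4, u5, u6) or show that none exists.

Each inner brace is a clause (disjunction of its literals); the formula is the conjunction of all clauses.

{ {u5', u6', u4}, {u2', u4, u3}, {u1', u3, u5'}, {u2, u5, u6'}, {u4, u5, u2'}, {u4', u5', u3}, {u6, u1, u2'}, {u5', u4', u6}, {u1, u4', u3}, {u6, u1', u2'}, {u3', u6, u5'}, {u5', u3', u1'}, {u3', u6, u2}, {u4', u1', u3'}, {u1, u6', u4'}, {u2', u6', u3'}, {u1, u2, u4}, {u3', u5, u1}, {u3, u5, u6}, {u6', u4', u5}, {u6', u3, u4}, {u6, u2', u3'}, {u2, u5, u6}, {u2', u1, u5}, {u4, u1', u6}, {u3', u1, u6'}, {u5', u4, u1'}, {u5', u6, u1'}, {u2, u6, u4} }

UNSATISFIABLE

Branch on u5: set u5 = 0.
Branch on u2: set u2 = 1.
(u4) alone gives u4 = 1.
(u6') alone gives u6 = 0.
(u1) alone gives u1 = 1.
But (u1') is also a unit clause — contradiction.
That branch fails; take u2 = 0 instead.
(u6') alone gives u6 = 0.
But (u6) is also a unit clause — contradiction.
Both values of u2 lead to a conflict.
That branch fails; take u5 = 1 instead.
Branch on u6: set u6 = 0.
(u4') alone gives u4 = 0.
(u3') alone gives u3 = 0.
(u2') alone gives u2 = 0.
But (u2) is also a unit clause — contradiction.
That branch fails; take u6 = 1 instead.
(u4) alone gives u4 = 1.
(u3) alone gives u3 = 1.
(u1') alone gives u1 = 0.
But (u1) is also a unit clause — contradiction.
Both values of u6 lead to a conflict.
Both values of u5 lead to a conflict.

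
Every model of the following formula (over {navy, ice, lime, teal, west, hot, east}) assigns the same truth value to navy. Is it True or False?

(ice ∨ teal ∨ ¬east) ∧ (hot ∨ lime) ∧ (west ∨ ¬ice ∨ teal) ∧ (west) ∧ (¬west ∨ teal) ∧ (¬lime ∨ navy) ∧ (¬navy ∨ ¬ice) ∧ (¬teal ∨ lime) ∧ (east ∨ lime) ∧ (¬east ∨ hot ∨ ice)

True

Suppose navy = False.
From the singleton clause (west), west = True.
From the singleton clause (teal), teal = True.
From the singleton clause (¬lime), lime = False.
But (lime) is also a unit clause — contradiction.
So every satisfying assignment has navy = True.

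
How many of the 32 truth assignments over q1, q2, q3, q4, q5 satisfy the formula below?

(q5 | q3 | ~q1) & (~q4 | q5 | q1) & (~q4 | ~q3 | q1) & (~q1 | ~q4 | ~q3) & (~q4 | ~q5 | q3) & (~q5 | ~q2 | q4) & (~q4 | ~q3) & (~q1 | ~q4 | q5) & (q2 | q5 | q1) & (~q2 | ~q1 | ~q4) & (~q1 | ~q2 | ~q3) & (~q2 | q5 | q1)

5

There are 2^5 = 32 truth assignments over (q1, q2, q3, q4, q5).
Split on q1. With q1 = 1, the clauses containing q1 are satisfied and ~q1 drops from the rest; 3 of the 2^4 = 16 assignments to the other variables satisfy what remains.
With q1 = 0, by the same count on the reduced clause set, 2 assignments work.
(One model: q1=F, q2=F, q3=F, q4=F, q5=T.)
Total: 3 + 2 = 5.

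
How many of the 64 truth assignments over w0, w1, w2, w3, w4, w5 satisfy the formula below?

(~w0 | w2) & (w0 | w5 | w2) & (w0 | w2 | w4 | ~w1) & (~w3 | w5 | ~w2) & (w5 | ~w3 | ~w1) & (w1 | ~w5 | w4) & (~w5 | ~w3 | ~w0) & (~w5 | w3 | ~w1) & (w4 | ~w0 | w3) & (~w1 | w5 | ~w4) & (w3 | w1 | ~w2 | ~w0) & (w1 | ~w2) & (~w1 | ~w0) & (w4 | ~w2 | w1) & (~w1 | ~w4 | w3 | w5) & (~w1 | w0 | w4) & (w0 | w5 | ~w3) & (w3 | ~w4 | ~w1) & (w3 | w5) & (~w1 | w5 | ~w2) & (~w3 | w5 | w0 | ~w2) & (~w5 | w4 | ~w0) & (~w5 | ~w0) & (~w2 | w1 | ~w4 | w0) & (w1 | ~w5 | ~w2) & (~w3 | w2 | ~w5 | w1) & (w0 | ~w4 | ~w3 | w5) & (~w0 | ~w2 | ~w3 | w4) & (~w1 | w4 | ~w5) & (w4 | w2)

There are 2^6 = 64 truth assignments over (w0, w1, w2, w3, w4, w5).
Split on w0. With w0 = 1, the clauses containing w0 are satisfied and ~w0 drops from the rest; 0 of the 2^5 = 32 assignments to the other variables satisfy what remains.
With w0 = 0, by the same count on the reduced clause set, 3 assignments work.
Total: 0 + 3 = 3.

3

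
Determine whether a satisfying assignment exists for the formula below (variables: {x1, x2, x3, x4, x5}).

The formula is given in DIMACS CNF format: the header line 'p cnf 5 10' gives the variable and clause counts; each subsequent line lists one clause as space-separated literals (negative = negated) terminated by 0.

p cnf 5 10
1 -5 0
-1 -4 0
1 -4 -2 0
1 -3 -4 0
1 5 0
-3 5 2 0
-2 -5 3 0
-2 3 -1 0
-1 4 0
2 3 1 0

No

Suppose x1 = True.
From the singleton clause (¬x4), x4 = False.
But (x4) is also a unit clause — contradiction.
So x1 must be the other value — set x1 = False.
From the singleton clause (¬x5), x5 = False.
But (x5) is also a unit clause — contradiction.
Either choice for x1 ends in contradiction.
No assignment satisfies every clause.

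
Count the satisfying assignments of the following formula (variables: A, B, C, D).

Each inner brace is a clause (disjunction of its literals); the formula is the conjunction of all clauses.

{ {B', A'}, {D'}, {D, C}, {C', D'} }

There are 2^4 = 16 truth assignments over (A, B, C, D).
Check each against the 4 clauses (columns in the order A, B, C, D):
  F F F F  ✗ fails (D + C)
  F F F T  ✗ fails (D')
  F F T F  ✓ satisfies all
  F F T T  ✗ fails (D')
  F T F F  ✗ fails (D + C)
  F T F T  ✗ fails (D')
  F T T F  ✓ satisfies all
  F T T T  ✗ fails (D')
  T F F F  ✗ fails (D + C)
  T F F T  ✗ fails (D')
  T F T F  ✓ satisfies all
  T F T T  ✗ fails (D')
  T T F F  ✗ fails (B' + A')
  T T F T  ✗ fails (B' + A')
  T T T F  ✗ fails (B' + A')
  T T T T  ✗ fails (B' + A')
3 of the 16 rows are models.

3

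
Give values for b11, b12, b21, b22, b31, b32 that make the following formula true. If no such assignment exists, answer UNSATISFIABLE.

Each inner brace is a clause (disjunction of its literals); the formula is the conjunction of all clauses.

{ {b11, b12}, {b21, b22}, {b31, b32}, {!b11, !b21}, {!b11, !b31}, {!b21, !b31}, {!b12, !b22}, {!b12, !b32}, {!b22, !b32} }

UNSATISFIABLE

Suppose b11 = true.
The clause (!b21) is unit, so b21 = false.
The clause (b22) is unit, so b22 = true.
The clause (!b31) is unit, so b31 = false.
The clause (b32) is unit, so b32 = true.
Now (!b32) is unsatisfied and unit — conflict.
That branch fails; take b11 = false instead.
The clause (b12) is unit, so b12 = true.
The clause (!b22) is unit, so b22 = false.
The clause (b21) is unit, so b21 = true.
The clause (!b31) is unit, so b31 = false.
The clause (b32) is unit, so b32 = true.
Now (!b32) is unsatisfied and unit — conflict.
Both values of b11 lead to a conflict.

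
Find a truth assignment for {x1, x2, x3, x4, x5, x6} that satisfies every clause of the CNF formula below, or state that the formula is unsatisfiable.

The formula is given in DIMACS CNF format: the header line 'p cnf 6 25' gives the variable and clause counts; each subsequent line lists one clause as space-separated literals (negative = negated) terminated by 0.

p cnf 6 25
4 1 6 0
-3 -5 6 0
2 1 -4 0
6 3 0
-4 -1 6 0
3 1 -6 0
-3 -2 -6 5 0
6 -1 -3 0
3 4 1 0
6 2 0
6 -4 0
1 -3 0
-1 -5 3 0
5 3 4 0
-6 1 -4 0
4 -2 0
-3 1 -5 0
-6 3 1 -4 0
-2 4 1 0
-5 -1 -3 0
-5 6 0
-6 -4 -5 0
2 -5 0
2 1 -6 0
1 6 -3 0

Branch on x6: set x6 = True.
Branch on x3: set x3 = True.
Unit clause (x1) forces x1 = True.
Unit clause (¬x5) forces x5 = False.
Unit clause (¬x2) forces x2 = False.
No clause remains; x4 is free.

x1: True,  x2: False,  x3: True,  x4: True,  x5: False,  x6: True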